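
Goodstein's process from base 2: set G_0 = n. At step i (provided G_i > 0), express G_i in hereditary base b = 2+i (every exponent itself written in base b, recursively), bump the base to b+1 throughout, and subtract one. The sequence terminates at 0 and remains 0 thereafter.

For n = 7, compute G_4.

base 2: 7 = 2^2 + 2 + 1; at 3: 3^3 + 3 + 1 = 31; next = 30
base 3: 30 = 3^3 + 3; at 4: 4^4 + 4 = 260; next = 259
base 4: 259 = 4^4 + 3; at 5: 5^5 + 3 = 3128; next = 3127
base 5: 3127 = 5^5 + 2; at 6: 6^6 + 2 = 46658; next = 46657
base 6: 46657 = 6^6 + 1; at 7: 7^7 + 1 = 823544; next = 823543

46657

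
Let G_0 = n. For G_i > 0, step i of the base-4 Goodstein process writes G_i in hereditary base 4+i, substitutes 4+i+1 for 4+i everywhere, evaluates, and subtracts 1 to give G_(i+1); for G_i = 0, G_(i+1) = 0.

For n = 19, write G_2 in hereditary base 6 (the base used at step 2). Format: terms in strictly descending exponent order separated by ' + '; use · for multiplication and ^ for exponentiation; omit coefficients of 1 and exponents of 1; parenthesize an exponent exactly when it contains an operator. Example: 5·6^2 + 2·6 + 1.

[0] 19 ≡ 4^2 + 3 (base 4). Lift 5: 28. −1: 27.
[1] 27 ≡ 5^2 + 2 (base 5). Lift 6: 38. −1: 37.
[2] 37 ≡ 6^2 + 1 (base 6). Lift 7: 50. −1: 49.

6^2 + 1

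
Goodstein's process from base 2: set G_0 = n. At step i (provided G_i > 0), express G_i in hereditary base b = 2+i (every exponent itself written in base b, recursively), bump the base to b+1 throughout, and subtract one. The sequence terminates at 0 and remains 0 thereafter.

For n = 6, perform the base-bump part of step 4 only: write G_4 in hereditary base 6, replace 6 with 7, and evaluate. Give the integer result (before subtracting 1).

98040

(0) 6|_2 = 2^2 + 2 ↦ 3^3 + 3|_3 = 30 ⇒ 29
(1) 29|_3 = 3^3 + 2 ↦ 4^4 + 2|_4 = 258 ⇒ 257
(2) 257|_4 = 4^4 + 1 ↦ 5^5 + 1|_5 = 3126 ⇒ 3125
(3) 3125|_5 = 5^5 ↦ 6^6|_6 = 46656 ⇒ 46655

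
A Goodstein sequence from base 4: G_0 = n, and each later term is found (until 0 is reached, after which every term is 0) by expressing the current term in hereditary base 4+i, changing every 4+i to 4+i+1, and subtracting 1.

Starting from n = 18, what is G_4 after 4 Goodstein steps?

53

base 4: 18 = 4^2 + 2; at 5: 5^2 + 2 = 27; next = 26
base 5: 26 = 5^2 + 1; at 6: 6^2 + 1 = 37; next = 36
base 6: 36 = 6^2; at 7: 7^2 = 49; next = 48
base 7: 48 = 6·7 + 6; at 8: 6·8 + 6 = 54; next = 53
base 8: 53 = 6·8 + 5; at 9: 6·9 + 5 = 59; next = 58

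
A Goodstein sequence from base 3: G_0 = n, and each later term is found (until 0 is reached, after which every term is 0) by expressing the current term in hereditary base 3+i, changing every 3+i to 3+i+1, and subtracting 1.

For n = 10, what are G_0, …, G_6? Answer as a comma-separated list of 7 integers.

base 3: 10 = 3^2 + 1; at 4: 4^2 + 1 = 17; next = 16
base 4: 16 = 4^2; at 5: 5^2 = 25; next = 24
base 5: 24 = 4·5 + 4; at 6: 4·6 + 4 = 28; next = 27
base 6: 27 = 4·6 + 3; at 7: 4·7 + 3 = 31; next = 30
base 7: 30 = 4·7 + 2; at 8: 4·8 + 2 = 34; next = 33
base 8: 33 = 4·8 + 1; at 9: 4·9 + 1 = 37; next = 36

10, 16, 24, 27, 30, 33, 36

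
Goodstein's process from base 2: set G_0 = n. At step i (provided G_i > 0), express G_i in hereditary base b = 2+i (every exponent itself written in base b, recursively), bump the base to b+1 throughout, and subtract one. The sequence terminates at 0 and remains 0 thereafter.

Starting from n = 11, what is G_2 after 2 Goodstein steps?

G_0=11  [base 2] 2^(2 + 1) + 2 + 1  →[2↦3]→  3^(3 + 1) + 3 + 1 = 85  −1 ⇒ G_1=84
G_1=84  [base 3] 3^(3 + 1) + 3  →[3↦4]→  4^(4 + 1) + 4 = 1028  −1 ⇒ G_2=1027

1027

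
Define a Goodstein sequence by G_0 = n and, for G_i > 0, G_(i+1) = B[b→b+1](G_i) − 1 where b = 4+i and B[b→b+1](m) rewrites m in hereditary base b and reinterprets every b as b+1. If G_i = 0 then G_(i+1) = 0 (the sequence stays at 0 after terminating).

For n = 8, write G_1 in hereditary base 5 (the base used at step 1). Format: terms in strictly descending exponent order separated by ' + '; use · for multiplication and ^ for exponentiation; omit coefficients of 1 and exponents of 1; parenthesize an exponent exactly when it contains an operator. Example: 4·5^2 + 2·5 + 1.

G_0 = 8. HB_4(8) = 2·4. Bump = 10. G_1 = 9.
G_1 = 9. HB_5(9) = 5 + 4. Bump = 10. G_2 = 9.

5 + 4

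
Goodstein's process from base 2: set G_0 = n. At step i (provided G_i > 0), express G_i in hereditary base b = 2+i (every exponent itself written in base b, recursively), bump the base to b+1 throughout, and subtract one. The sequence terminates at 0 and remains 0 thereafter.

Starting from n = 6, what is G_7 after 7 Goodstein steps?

step 0: 6 = 2^2 + 2; sub 3 for 2: 3^3 + 3; = 30; G_1 = 30−1 = 29
step 1: 29 = 3^3 + 2; sub 4 for 3: 4^4 + 2; = 258; G_2 = 258−1 = 257
step 2: 257 = 4^4 + 1; sub 5 for 4: 5^5 + 1; = 3126; G_3 = 3126−1 = 3125
step 3: 3125 = 5^5; sub 6 for 5: 6^6; = 46656; G_4 = 46656−1 = 46655
step 4: 46655 = 5·6^5 + 5·6^4 + 5·6^3 + 5·6^2 + 5·6 + 5; sub 7 for 6: 5·7^5 + 5·7^4 + 5·7^3 + 5·7^2 + 5·7 + 5; = 98040; G_5 = 98040−1 = 98039
step 5: 98039 = 5·7^5 + 5·7^4 + 5·7^3 + 5·7^2 + 5·7 + 4; sub 8 for 7: 5·8^5 + 5·8^4 + 5·8^3 + 5·8^2 + 5·8 + 4; = 187244; G_6 = 187244−1 = 187243
step 6: 187243 = 5·8^5 + 5·8^4 + 5·8^3 + 5·8^2 + 5·8 + 3; sub 9 for 8: 5·9^5 + 5·9^4 + 5·9^3 + 5·9^2 + 5·9 + 3; = 332148; G_7 = 332148−1 = 332147
step 7: 332147 = 5·9^5 + 5·9^4 + 5·9^3 + 5·9^2 + 5·9 + 2; sub 10 for 9: 5·10^5 + 5·10^4 + 5·10^3 + 5·10^2 + 5·10 + 2; = 555552; G_8 = 555552−1 = 555551

332147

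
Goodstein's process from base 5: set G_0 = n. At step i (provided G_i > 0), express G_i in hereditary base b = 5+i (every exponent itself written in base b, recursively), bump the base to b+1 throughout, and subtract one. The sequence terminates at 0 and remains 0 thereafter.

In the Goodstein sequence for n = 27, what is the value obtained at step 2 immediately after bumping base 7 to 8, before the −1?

64

G_0 = 27. HB_5(27) = 5^2 + 2. Bump = 38. G_1 = 37.
G_1 = 37. HB_6(37) = 6^2 + 1. Bump = 50. G_2 = 49.
G_2 = 49. HB_7(49) = 7^2. Bump = 64. G_3 = 63.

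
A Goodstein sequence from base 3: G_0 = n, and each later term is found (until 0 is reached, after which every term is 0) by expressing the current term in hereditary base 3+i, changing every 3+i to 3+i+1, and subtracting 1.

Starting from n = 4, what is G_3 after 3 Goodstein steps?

3

4 —HB3→ 3 + 1 —bump→ 4 + 1 = 5 —(−1)→ 4
4 —HB4→ 4 —bump→ 5 = 5 —(−1)→ 4
4 —HB5→ 4 —bump→ 4 = 4 —(−1)→ 3
3 —HB6→ 3 —bump→ 3 = 3 —(−1)→ 2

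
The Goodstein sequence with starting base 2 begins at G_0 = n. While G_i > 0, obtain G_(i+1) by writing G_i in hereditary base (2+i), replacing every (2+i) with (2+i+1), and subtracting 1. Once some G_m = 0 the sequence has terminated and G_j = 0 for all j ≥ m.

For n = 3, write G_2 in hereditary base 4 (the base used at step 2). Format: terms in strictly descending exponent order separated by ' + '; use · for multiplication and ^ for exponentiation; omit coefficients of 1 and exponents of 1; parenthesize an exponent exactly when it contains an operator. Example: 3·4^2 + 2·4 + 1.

[0] 3 ≡ 2 + 1 (base 2). Lift 3: 4. −1: 3.
[1] 3 ≡ 3 (base 3). Lift 4: 4. −1: 3.
[2] 3 ≡ 3 (base 4). Lift 5: 3. −1: 2.

3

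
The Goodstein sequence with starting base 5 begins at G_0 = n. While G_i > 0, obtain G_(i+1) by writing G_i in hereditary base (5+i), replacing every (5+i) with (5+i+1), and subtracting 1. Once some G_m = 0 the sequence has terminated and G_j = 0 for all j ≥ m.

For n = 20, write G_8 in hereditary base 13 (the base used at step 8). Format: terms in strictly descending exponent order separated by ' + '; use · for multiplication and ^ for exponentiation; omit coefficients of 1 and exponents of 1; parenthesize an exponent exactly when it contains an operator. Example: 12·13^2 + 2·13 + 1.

2·13 + 10

G_0=20  [base 5] 4·5  →[5↦6]→  4·6 = 24  −1 ⇒ G_1=23
G_1=23  [base 6] 3·6 + 5  →[6↦7]→  3·7 + 5 = 26  −1 ⇒ G_2=25
G_2=25  [base 7] 3·7 + 4  →[7↦8]→  3·8 + 4 = 28  −1 ⇒ G_3=27
G_3=27  [base 8] 3·8 + 3  →[8↦9]→  3·9 + 3 = 30  −1 ⇒ G_4=29
G_4=29  [base 9] 3·9 + 2  →[9↦10]→  3·10 + 2 = 32  −1 ⇒ G_5=31
G_5=31  [base 10] 3·10 + 1  →[10↦11]→  3·11 + 1 = 34  −1 ⇒ G_6=33
G_6=33  [base 11] 3·11  →[11↦12]→  3·12 = 36  −1 ⇒ G_7=35
G_7=35  [base 12] 2·12 + 11  →[12↦13]→  2·13 + 11 = 37  −1 ⇒ G_8=36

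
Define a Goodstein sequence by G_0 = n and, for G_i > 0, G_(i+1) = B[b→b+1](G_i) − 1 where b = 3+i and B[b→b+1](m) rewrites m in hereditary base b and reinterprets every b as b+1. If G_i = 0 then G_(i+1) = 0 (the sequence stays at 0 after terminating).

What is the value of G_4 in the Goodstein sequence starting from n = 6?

(0) 6|_3 = 2·3 ↦ 2·4|_4 = 8 ⇒ 7
(1) 7|_4 = 4 + 3 ↦ 5 + 3|_5 = 8 ⇒ 7
(2) 7|_5 = 5 + 2 ↦ 6 + 2|_6 = 8 ⇒ 7
(3) 7|_6 = 6 + 1 ↦ 7 + 1|_7 = 8 ⇒ 7

7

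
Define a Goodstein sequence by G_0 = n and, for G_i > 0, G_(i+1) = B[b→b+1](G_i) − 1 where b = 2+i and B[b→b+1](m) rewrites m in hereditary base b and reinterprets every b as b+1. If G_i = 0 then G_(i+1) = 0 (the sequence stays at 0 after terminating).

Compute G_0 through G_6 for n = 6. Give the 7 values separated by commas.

6, 29, 257, 3125, 46655, 98039, 187243

(0) 6|_2 = 2^2 + 2 ↦ 3^3 + 3|_3 = 30 ⇒ 29
(1) 29|_3 = 3^3 + 2 ↦ 4^4 + 2|_4 = 258 ⇒ 257
(2) 257|_4 = 4^4 + 1 ↦ 5^5 + 1|_5 = 3126 ⇒ 3125
(3) 3125|_5 = 5^5 ↦ 6^6|_6 = 46656 ⇒ 46655
(4) 46655|_6 = 5·6^5 + 5·6^4 + 5·6^3 + 5·6^2 + 5·6 + 5 ↦ 5·7^5 + 5·7^4 + 5·7^3 + 5·7^2 + 5·7 + 5|_7 = 98040 ⇒ 98039
(5) 98039|_7 = 5·7^5 + 5·7^4 + 5·7^3 + 5·7^2 + 5·7 + 4 ↦ 5·8^5 + 5·8^4 + 5·8^3 + 5·8^2 + 5·8 + 4|_8 = 187244 ⇒ 187243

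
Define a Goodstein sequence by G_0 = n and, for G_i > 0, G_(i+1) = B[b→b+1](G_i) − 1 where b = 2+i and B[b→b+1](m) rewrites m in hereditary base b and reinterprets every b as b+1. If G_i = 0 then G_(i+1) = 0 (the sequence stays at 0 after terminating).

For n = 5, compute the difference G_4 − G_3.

308

step 0: 5 = 2^2 + 1; sub 3 for 2: 3^3 + 1; = 28; G_1 = 28−1 = 27
step 1: 27 = 3^3; sub 4 for 3: 4^4; = 256; G_2 = 256−1 = 255
step 2: 255 = 3·4^3 + 3·4^2 + 3·4 + 3; sub 5 for 4: 3·5^3 + 3·5^2 + 3·5 + 3; = 468; G_3 = 468−1 = 467
step 3: 467 = 3·5^3 + 3·5^2 + 3·5 + 2; sub 6 for 5: 3·6^3 + 3·6^2 + 3·6 + 2; = 776; G_4 = 776−1 = 775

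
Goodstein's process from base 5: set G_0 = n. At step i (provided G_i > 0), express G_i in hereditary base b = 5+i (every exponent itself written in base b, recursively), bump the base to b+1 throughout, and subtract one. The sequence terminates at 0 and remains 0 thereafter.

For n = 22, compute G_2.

28

[0] 22 ≡ 4·5 + 2 (base 5). Lift 6: 26. −1: 25.
[1] 25 ≡ 4·6 + 1 (base 6). Lift 7: 29. −1: 28.
[2] 28 ≡ 4·7 (base 7). Lift 8: 32. −1: 31.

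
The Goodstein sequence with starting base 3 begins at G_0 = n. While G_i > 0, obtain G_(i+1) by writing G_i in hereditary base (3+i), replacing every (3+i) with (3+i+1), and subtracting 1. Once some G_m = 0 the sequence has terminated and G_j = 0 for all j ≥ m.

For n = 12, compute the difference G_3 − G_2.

10

G_0=12  [base 3] 3^2 + 3  →[3↦4]→  4^2 + 4 = 20  −1 ⇒ G_1=19
G_1=19  [base 4] 4^2 + 3  →[4↦5]→  5^2 + 3 = 28  −1 ⇒ G_2=27
G_2=27  [base 5] 5^2 + 2  →[5↦6]→  6^2 + 2 = 38  −1 ⇒ G_3=37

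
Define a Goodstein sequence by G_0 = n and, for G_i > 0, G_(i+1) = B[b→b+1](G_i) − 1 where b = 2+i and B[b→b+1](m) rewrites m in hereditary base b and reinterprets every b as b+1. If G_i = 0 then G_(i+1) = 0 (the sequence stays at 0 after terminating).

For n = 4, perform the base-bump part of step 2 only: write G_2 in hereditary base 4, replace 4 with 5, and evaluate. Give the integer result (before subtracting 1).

base 2: 4 = 2^2; at 3: 3^3 = 27; next = 26
base 3: 26 = 2·3^2 + 2·3 + 2; at 4: 2·4^2 + 2·4 + 2 = 42; next = 41
base 4: 41 = 2·4^2 + 2·4 + 1; at 5: 2·5^2 + 2·5 + 1 = 61; next = 60

61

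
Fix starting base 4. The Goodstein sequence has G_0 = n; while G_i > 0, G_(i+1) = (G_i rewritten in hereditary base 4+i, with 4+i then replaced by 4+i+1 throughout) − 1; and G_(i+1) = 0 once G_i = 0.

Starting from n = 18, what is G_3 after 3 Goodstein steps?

48

G_0 = 18. HB_4(18) = 4^2 + 2. Bump = 27. G_1 = 26.
G_1 = 26. HB_5(26) = 5^2 + 1. Bump = 37. G_2 = 36.
G_2 = 36. HB_6(36) = 6^2. Bump = 49. G_3 = 48.
G_3 = 48. HB_7(48) = 6·7 + 6. Bump = 54. G_4 = 53.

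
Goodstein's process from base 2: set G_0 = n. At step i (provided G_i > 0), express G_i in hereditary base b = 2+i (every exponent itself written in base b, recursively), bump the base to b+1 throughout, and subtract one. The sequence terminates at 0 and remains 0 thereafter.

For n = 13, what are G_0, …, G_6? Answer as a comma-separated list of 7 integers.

[0] 13 ≡ 2^(2 + 1) + 2^2 + 1 (base 2). Lift 3: 109. −1: 108.
[1] 108 ≡ 3^(3 + 1) + 3^3 (base 3). Lift 4: 1280. −1: 1279.
[2] 1279 ≡ 4^(4 + 1) + 3·4^3 + 3·4^2 + 3·4 + 3 (base 4). Lift 5: 16093. −1: 16092.
[3] 16092 ≡ 5^(5 + 1) + 3·5^3 + 3·5^2 + 3·5 + 2 (base 5). Lift 6: 280712. −1: 280711.
[4] 280711 ≡ 6^(6 + 1) + 3·6^3 + 3·6^2 + 3·6 + 1 (base 6). Lift 7: 5765999. −1: 5765998.
[5] 5765998 ≡ 7^(7 + 1) + 3·7^3 + 3·7^2 + 3·7 (base 7). Lift 8: 134219480. −1: 134219479.

13, 108, 1279, 16092, 280711, 5765998, 134219479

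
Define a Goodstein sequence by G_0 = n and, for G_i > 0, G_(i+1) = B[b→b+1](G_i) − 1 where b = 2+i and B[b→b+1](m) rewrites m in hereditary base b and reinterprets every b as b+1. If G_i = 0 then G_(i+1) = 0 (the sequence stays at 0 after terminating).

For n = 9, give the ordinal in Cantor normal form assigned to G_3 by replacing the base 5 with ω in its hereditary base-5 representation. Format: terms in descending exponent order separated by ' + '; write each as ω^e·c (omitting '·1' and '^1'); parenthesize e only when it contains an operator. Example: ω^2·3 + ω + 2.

G_0 = 9. HB_2(9) = 2^(2 + 1) + 1. Bump = 82. G_1 = 81.
G_1 = 81. HB_3(81) = 3^(3 + 1). Bump = 1024. G_2 = 1023.
G_2 = 1023. HB_4(1023) = 3·4^4 + 3·4^3 + 3·4^2 + 3·4 + 3. Bump = 9843. G_3 = 9842.
G_3 = 9842. HB_5(9842) = 3·5^5 + 3·5^3 + 3·5^2 + 3·5 + 2. Bump = 140744. G_4 = 140743.

ω^ω·3 + ω^3·3 + ω^2·3 + ω·3 + 2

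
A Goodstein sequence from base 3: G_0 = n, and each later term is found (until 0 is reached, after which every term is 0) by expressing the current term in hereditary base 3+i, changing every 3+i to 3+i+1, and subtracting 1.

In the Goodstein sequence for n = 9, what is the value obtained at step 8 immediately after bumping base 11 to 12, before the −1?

i=0: 9 = 3^2 (b=3); 3→4: 4^2 = 16; 16−1 = 15
i=1: 15 = 3·4 + 3 (b=4); 4→5: 3·5 + 3 = 18; 18−1 = 17
i=2: 17 = 3·5 + 2 (b=5); 5→6: 3·6 + 2 = 20; 20−1 = 19
i=3: 19 = 3·6 + 1 (b=6); 6→7: 3·7 + 1 = 22; 22−1 = 21
i=4: 21 = 3·7 (b=7); 7→8: 3·8 = 24; 24−1 = 23
i=5: 23 = 2·8 + 7 (b=8); 8→9: 2·9 + 7 = 25; 25−1 = 24
i=6: 24 = 2·9 + 6 (b=9); 9→10: 2·10 + 6 = 26; 26−1 = 25
i=7: 25 = 2·10 + 5 (b=10); 10→11: 2·11 + 5 = 27; 27−1 = 26
i=8: 26 = 2·11 + 4 (b=11); 11→12: 2·12 + 4 = 28; 28−1 = 27

28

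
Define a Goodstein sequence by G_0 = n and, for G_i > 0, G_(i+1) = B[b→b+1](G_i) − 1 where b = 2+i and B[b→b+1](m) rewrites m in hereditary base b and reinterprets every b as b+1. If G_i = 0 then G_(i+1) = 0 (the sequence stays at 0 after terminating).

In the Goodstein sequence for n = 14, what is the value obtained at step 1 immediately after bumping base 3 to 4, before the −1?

[0] 14 ≡ 2^(2 + 1) + 2^2 + 2 (base 2). Lift 3: 111. −1: 110.
[1] 110 ≡ 3^(3 + 1) + 3^3 + 2 (base 3). Lift 4: 1282. −1: 1281.

1282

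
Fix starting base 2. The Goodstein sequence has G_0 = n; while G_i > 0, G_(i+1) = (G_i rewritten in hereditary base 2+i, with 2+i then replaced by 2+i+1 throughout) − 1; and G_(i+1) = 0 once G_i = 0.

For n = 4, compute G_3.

step 0: 4 = 2^2; sub 3 for 2: 3^3; = 27; G_1 = 27−1 = 26
step 1: 26 = 2·3^2 + 2·3 + 2; sub 4 for 3: 2·4^2 + 2·4 + 2; = 42; G_2 = 42−1 = 41
step 2: 41 = 2·4^2 + 2·4 + 1; sub 5 for 4: 2·5^2 + 2·5 + 1; = 61; G_3 = 61−1 = 60
step 3: 60 = 2·5^2 + 2·5; sub 6 for 5: 2·6^2 + 2·6; = 84; G_4 = 84−1 = 83

60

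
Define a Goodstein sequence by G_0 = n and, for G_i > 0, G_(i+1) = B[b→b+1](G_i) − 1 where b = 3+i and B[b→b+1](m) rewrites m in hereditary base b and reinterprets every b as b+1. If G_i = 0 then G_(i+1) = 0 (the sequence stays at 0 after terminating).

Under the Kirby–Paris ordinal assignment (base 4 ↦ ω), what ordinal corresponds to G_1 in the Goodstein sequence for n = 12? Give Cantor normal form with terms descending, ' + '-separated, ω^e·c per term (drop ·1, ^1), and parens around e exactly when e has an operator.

[0] 12 ≡ 3^2 + 3 (base 3). Lift 4: 20. −1: 19.
[1] 19 ≡ 4^2 + 3 (base 4). Lift 5: 28. −1: 27.

ω^2 + 3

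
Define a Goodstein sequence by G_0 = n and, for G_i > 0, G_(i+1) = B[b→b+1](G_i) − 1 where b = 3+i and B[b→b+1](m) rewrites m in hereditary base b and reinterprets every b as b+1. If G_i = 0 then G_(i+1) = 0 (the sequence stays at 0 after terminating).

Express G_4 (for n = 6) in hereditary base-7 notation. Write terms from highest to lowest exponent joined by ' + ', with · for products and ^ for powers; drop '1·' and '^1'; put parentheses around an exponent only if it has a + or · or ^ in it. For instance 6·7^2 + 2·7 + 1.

7

base 3: 6 = 2·3; at 4: 2·4 = 8; next = 7
base 4: 7 = 4 + 3; at 5: 5 + 3 = 8; next = 7
base 5: 7 = 5 + 2; at 6: 6 + 2 = 8; next = 7
base 6: 7 = 6 + 1; at 7: 7 + 1 = 8; next = 7
base 7: 7 = 7; at 8: 8 = 8; next = 7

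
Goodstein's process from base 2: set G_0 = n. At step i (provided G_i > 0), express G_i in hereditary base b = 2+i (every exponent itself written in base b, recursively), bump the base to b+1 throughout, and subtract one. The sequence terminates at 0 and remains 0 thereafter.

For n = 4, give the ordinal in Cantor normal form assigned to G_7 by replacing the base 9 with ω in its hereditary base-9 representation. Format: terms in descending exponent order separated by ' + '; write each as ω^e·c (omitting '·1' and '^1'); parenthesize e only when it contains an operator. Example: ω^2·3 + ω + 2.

ω^2·2 + ω + 2

i=0: 4 = 2^2 (b=2); 2→3: 3^3 = 27; 27−1 = 26
i=1: 26 = 2·3^2 + 2·3 + 2 (b=3); 3→4: 2·4^2 + 2·4 + 2 = 42; 42−1 = 41
i=2: 41 = 2·4^2 + 2·4 + 1 (b=4); 4→5: 2·5^2 + 2·5 + 1 = 61; 61−1 = 60
i=3: 60 = 2·5^2 + 2·5 (b=5); 5→6: 2·6^2 + 2·6 = 84; 84−1 = 83
i=4: 83 = 2·6^2 + 6 + 5 (b=6); 6→7: 2·7^2 + 7 + 5 = 110; 110−1 = 109
i=5: 109 = 2·7^2 + 7 + 4 (b=7); 7→8: 2·8^2 + 8 + 4 = 140; 140−1 = 139
i=6: 139 = 2·8^2 + 8 + 3 (b=8); 8→9: 2·9^2 + 9 + 3 = 174; 174−1 = 173
i=7: 173 = 2·9^2 + 9 + 2 (b=9); 9→10: 2·10^2 + 10 + 2 = 212; 212−1 = 211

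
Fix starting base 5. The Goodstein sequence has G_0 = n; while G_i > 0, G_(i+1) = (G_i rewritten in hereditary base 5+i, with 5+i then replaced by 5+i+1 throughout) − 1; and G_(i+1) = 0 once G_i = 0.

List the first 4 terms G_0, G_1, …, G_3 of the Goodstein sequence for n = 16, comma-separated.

16, 18, 20, 21

[0] 16 ≡ 3·5 + 1 (base 5). Lift 6: 19. −1: 18.
[1] 18 ≡ 3·6 (base 6). Lift 7: 21. −1: 20.
[2] 20 ≡ 2·7 + 6 (base 7). Lift 8: 22. −1: 21.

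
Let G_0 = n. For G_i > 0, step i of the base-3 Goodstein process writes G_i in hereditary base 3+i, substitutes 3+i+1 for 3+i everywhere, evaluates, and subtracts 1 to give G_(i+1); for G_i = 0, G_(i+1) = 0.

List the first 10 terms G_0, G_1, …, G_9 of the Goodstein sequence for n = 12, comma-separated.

[0] 12 ≡ 3^2 + 3 (base 3). Lift 4: 20. −1: 19.
[1] 19 ≡ 4^2 + 3 (base 4). Lift 5: 28. −1: 27.
[2] 27 ≡ 5^2 + 2 (base 5). Lift 6: 38. −1: 37.
[3] 37 ≡ 6^2 + 1 (base 6). Lift 7: 50. −1: 49.
[4] 49 ≡ 7^2 (base 7). Lift 8: 64. −1: 63.
[5] 63 ≡ 7·8 + 7 (base 8). Lift 9: 70. −1: 69.
[6] 69 ≡ 7·9 + 6 (base 9). Lift 10: 76. −1: 75.
[7] 75 ≡ 7·10 + 5 (base 10). Lift 11: 82. −1: 81.
[8] 81 ≡ 7·11 + 4 (base 11). Lift 12: 88. −1: 87.

12, 19, 27, 37, 49, 63, 69, 75, 81, 87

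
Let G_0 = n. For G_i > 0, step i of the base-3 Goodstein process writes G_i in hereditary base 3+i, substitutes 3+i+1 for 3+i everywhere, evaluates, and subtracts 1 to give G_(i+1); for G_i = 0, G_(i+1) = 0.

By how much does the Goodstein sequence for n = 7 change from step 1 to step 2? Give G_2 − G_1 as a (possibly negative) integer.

1

[0] 7 ≡ 2·3 + 1 (base 3). Lift 4: 9. −1: 8.
[1] 8 ≡ 2·4 (base 4). Lift 5: 10. −1: 9.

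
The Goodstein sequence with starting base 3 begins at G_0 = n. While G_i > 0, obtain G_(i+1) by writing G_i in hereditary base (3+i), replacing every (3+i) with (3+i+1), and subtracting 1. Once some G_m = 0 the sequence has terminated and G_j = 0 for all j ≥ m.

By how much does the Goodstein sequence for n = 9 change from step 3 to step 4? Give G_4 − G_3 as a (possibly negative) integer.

2

base 3: 9 = 3^2; at 4: 4^2 = 16; next = 15
base 4: 15 = 3·4 + 3; at 5: 3·5 + 3 = 18; next = 17
base 5: 17 = 3·5 + 2; at 6: 3·6 + 2 = 20; next = 19
base 6: 19 = 3·6 + 1; at 7: 3·7 + 1 = 22; next = 21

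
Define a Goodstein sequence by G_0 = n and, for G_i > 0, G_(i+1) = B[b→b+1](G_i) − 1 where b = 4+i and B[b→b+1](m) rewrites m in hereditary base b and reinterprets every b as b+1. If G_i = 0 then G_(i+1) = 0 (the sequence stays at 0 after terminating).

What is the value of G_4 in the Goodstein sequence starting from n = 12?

G_0=12  [base 4] 3·4  →[4↦5]→  3·5 = 15  −1 ⇒ G_1=14
G_1=14  [base 5] 2·5 + 4  →[5↦6]→  2·6 + 4 = 16  −1 ⇒ G_2=15
G_2=15  [base 6] 2·6 + 3  →[6↦7]→  2·7 + 3 = 17  −1 ⇒ G_3=16
G_3=16  [base 7] 2·7 + 2  →[7↦8]→  2·8 + 2 = 18  −1 ⇒ G_4=17

17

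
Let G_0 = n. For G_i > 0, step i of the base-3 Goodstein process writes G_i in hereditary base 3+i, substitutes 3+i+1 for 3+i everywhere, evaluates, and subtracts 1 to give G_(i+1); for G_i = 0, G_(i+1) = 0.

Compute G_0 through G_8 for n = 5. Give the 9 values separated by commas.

5, 5, 5, 5, 4, 3, 2, 1, 0

i=0: 5 = 3 + 2 (b=3); 3→4: 4 + 2 = 6; 6−1 = 5
i=1: 5 = 4 + 1 (b=4); 4→5: 5 + 1 = 6; 6−1 = 5
i=2: 5 = 5 (b=5); 5→6: 6 = 6; 6−1 = 5
i=3: 5 = 5 (b=6); 6→7: 5 = 5; 5−1 = 4
i=4: 4 = 4 (b=7); 7→8: 4 = 4; 4−1 = 3
i=5: 3 = 3 (b=8); 8→9: 3 = 3; 3−1 = 2
i=6: 2 = 2 (b=9); 9→10: 2 = 2; 2−1 = 1
i=7: 1 = 1 (b=10); 10→11: 1 = 1; 1−1 = 0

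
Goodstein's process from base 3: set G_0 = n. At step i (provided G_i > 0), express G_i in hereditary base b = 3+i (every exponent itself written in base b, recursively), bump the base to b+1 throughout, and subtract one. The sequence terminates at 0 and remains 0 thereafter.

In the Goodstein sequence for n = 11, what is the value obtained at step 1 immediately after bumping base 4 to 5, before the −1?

26

step 0: 11 = 3^2 + 2; sub 4 for 3: 4^2 + 2; = 18; G_1 = 18−1 = 17
step 1: 17 = 4^2 + 1; sub 5 for 4: 5^2 + 1; = 26; G_2 = 26−1 = 25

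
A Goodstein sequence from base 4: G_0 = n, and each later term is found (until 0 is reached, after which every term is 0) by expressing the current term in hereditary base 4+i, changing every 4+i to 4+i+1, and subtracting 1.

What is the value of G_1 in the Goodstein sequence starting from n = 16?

24

[0] 16 ≡ 4^2 (base 4). Lift 5: 25. −1: 24.
[1] 24 ≡ 4·5 + 4 (base 5). Lift 6: 28. −1: 27.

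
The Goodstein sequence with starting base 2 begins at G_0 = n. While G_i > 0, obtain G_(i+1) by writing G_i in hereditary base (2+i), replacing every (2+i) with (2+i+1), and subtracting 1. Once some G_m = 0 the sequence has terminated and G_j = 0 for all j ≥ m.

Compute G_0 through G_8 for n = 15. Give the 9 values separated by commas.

(0) 15|_2 = 2^(2 + 1) + 2^2 + 2 + 1 ↦ 3^(3 + 1) + 3^3 + 3 + 1|_3 = 112 ⇒ 111
(1) 111|_3 = 3^(3 + 1) + 3^3 + 3 ↦ 4^(4 + 1) + 4^4 + 4|_4 = 1284 ⇒ 1283
(2) 1283|_4 = 4^(4 + 1) + 4^4 + 3 ↦ 5^(5 + 1) + 5^5 + 3|_5 = 18753 ⇒ 18752
(3) 18752|_5 = 5^(5 + 1) + 5^5 + 2 ↦ 6^(6 + 1) + 6^6 + 2|_6 = 326594 ⇒ 326593
(4) 326593|_6 = 6^(6 + 1) + 6^6 + 1 ↦ 7^(7 + 1) + 7^7 + 1|_7 = 6588345 ⇒ 6588344
(5) 6588344|_7 = 7^(7 + 1) + 7^7 ↦ 8^(8 + 1) + 8^8|_8 = 150994944 ⇒ 150994943
(6) 150994943|_8 = 8^(8 + 1) + 7·8^7 + 7·8^6 + 7·8^5 + 7·8^4 + 7·8^3 + 7·8^2 + 7·8 + 7 ↦ 9^(9 + 1) + 7·9^7 + 7·9^6 + 7·9^5 + 7·9^4 + 7·9^3 + 7·9^2 + 7·9 + 7|_9 = 3524450281 ⇒ 3524450280
(7) 3524450280|_9 = 9^(9 + 1) + 7·9^7 + 7·9^6 + 7·9^5 + 7·9^4 + 7·9^3 + 7·9^2 + 7·9 + 6 ↦ 10^(10 + 1) + 7·10^7 + 7·10^6 + 7·10^5 + 7·10^4 + 7·10^3 + 7·10^2 + 7·10 + 6|_10 = 100077777776 ⇒ 100077777775

15, 111, 1283, 18752, 326593, 6588344, 150994943, 3524450280, 100077777775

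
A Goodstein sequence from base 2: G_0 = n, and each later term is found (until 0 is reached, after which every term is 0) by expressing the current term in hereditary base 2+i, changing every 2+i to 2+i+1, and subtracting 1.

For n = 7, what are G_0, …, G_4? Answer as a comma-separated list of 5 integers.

base 2: 7 = 2^2 + 2 + 1; at 3: 3^3 + 3 + 1 = 31; next = 30
base 3: 30 = 3^3 + 3; at 4: 4^4 + 4 = 260; next = 259
base 4: 259 = 4^4 + 3; at 5: 5^5 + 3 = 3128; next = 3127
base 5: 3127 = 5^5 + 2; at 6: 6^6 + 2 = 46658; next = 46657

7, 30, 259, 3127, 46657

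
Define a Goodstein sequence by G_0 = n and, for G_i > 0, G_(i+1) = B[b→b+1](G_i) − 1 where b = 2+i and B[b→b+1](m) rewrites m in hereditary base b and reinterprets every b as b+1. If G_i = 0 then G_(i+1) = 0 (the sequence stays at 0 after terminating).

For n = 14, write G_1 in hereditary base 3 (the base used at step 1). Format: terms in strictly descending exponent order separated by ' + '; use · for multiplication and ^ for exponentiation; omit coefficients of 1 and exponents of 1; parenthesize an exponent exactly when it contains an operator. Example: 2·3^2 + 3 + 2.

[0] 14 ≡ 2^(2 + 1) + 2^2 + 2 (base 2). Lift 3: 111. −1: 110.
[1] 110 ≡ 3^(3 + 1) + 3^3 + 2 (base 3). Lift 4: 1282. −1: 1281.

3^(3 + 1) + 3^3 + 2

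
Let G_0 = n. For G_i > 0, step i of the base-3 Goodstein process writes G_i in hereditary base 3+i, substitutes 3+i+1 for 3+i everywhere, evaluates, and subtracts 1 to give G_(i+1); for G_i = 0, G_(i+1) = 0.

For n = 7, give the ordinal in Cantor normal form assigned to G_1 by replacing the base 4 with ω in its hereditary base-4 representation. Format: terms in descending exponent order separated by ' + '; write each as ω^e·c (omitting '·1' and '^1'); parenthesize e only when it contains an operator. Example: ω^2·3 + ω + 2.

ω·2

G_0=7  [base 3] 2·3 + 1  →[3↦4]→  2·4 + 1 = 9  −1 ⇒ G_1=8
G_1=8  [base 4] 2·4  →[4↦5]→  2·5 = 10  −1 ⇒ G_2=9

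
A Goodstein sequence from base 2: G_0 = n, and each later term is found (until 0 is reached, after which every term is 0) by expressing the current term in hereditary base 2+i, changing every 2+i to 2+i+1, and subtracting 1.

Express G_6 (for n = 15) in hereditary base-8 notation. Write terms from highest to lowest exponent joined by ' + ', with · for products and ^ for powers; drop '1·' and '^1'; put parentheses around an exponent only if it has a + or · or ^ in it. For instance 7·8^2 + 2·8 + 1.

15 —HB2→ 2^(2 + 1) + 2^2 + 2 + 1 —bump→ 3^(3 + 1) + 3^3 + 3 + 1 = 112 —(−1)→ 111
111 —HB3→ 3^(3 + 1) + 3^3 + 3 —bump→ 4^(4 + 1) + 4^4 + 4 = 1284 —(−1)→ 1283
1283 —HB4→ 4^(4 + 1) + 4^4 + 3 —bump→ 5^(5 + 1) + 5^5 + 3 = 18753 —(−1)→ 18752
18752 —HB5→ 5^(5 + 1) + 5^5 + 2 —bump→ 6^(6 + 1) + 6^6 + 2 = 326594 —(−1)→ 326593
326593 —HB6→ 6^(6 + 1) + 6^6 + 1 —bump→ 7^(7 + 1) + 7^7 + 1 = 6588345 —(−1)→ 6588344
6588344 —HB7→ 7^(7 + 1) + 7^7 —bump→ 8^(8 + 1) + 8^8 = 150994944 —(−1)→ 150994943
150994943 —HB8→ 8^(8 + 1) + 7·8^7 + 7·8^6 + 7·8^5 + 7·8^4 + 7·8^3 + 7·8^2 + 7·8 + 7 —bump→ 9^(9 + 1) + 7·9^7 + 7·9^6 + 7·9^5 + 7·9^4 + 7·9^3 + 7·9^2 + 7·9 + 7 = 3524450281 —(−1)→ 3524450280

8^(8 + 1) + 7·8^7 + 7·8^6 + 7·8^5 + 7·8^4 + 7·8^3 + 7·8^2 + 7·8 + 7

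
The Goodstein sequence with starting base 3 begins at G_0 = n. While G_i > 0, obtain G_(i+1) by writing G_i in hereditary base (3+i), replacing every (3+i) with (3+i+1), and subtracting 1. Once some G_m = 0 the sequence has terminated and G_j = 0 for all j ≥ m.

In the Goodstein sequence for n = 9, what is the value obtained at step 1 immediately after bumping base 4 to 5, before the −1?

18

i=0: 9 = 3^2 (b=3); 3→4: 4^2 = 16; 16−1 = 15
i=1: 15 = 3·4 + 3 (b=4); 4→5: 3·5 + 3 = 18; 18−1 = 17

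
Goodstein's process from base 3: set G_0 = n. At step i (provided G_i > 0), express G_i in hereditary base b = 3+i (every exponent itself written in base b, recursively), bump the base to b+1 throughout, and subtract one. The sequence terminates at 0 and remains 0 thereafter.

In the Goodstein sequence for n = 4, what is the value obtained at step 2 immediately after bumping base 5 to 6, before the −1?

4

4 —HB3→ 3 + 1 —bump→ 4 + 1 = 5 —(−1)→ 4
4 —HB4→ 4 —bump→ 5 = 5 —(−1)→ 4
4 —HB5→ 4 —bump→ 4 = 4 —(−1)→ 3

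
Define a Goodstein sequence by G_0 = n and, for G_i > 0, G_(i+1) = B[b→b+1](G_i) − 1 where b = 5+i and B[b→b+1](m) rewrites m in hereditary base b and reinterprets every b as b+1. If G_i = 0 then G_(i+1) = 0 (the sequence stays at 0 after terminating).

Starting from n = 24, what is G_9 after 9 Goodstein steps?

47

(0) 24|_5 = 4·5 + 4 ↦ 4·6 + 4|_6 = 28 ⇒ 27
(1) 27|_6 = 4·6 + 3 ↦ 4·7 + 3|_7 = 31 ⇒ 30
(2) 30|_7 = 4·7 + 2 ↦ 4·8 + 2|_8 = 34 ⇒ 33
(3) 33|_8 = 4·8 + 1 ↦ 4·9 + 1|_9 = 37 ⇒ 36
(4) 36|_9 = 4·9 ↦ 4·10|_10 = 40 ⇒ 39
(5) 39|_10 = 3·10 + 9 ↦ 3·11 + 9|_11 = 42 ⇒ 41
(6) 41|_11 = 3·11 + 8 ↦ 3·12 + 8|_12 = 44 ⇒ 43
(7) 43|_12 = 3·12 + 7 ↦ 3·13 + 7|_13 = 46 ⇒ 45
(8) 45|_13 = 3·13 + 6 ↦ 3·14 + 6|_14 = 48 ⇒ 47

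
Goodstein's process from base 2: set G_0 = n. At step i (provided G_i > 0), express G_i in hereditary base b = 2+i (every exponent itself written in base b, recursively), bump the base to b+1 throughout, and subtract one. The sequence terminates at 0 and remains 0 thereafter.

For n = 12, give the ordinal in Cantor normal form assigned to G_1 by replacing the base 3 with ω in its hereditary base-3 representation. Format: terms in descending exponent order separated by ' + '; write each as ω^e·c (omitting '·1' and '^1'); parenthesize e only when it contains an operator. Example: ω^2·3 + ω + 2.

12 —HB2→ 2^(2 + 1) + 2^2 —bump→ 3^(3 + 1) + 3^3 = 108 —(−1)→ 107
107 —HB3→ 3^(3 + 1) + 2·3^2 + 2·3 + 2 —bump→ 4^(4 + 1) + 2·4^2 + 2·4 + 2 = 1066 —(−1)→ 1065

ω^(ω + 1) + ω^2·2 + ω·2 + 2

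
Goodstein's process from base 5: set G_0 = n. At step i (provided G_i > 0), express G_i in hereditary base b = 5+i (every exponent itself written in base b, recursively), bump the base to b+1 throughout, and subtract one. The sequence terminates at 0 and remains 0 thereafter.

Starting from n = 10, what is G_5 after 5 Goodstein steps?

11

step 0: 10 = 2·5; sub 6 for 5: 2·6; = 12; G_1 = 12−1 = 11
step 1: 11 = 6 + 5; sub 7 for 6: 7 + 5; = 12; G_2 = 12−1 = 11
step 2: 11 = 7 + 4; sub 8 for 7: 8 + 4; = 12; G_3 = 12−1 = 11
step 3: 11 = 8 + 3; sub 9 for 8: 9 + 3; = 12; G_4 = 12−1 = 11
step 4: 11 = 9 + 2; sub 10 for 9: 10 + 2; = 12; G_5 = 12−1 = 11
step 5: 11 = 10 + 1; sub 11 for 10: 11 + 1; = 12; G_6 = 12−1 = 11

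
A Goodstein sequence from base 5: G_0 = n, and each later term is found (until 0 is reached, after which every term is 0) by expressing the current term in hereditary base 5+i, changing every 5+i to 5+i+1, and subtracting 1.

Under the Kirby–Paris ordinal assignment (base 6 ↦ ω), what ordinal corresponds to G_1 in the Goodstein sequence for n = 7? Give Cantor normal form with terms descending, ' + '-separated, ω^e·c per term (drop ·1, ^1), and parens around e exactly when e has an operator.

ω + 1

G_0=7  [base 5] 5 + 2  →[5↦6]→  6 + 2 = 8  −1 ⇒ G_1=7
G_1=7  [base 6] 6 + 1  →[6↦7]→  7 + 1 = 8  −1 ⇒ G_2=7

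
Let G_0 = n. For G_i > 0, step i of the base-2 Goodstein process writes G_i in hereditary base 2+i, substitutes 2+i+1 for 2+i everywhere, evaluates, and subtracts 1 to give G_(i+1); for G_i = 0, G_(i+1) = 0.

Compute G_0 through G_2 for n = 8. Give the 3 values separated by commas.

8, 80, 553

[0] 8 ≡ 2^(2 + 1) (base 2). Lift 3: 81. −1: 80.
[1] 80 ≡ 2·3^3 + 2·3^2 + 2·3 + 2 (base 3). Lift 4: 554. −1: 553.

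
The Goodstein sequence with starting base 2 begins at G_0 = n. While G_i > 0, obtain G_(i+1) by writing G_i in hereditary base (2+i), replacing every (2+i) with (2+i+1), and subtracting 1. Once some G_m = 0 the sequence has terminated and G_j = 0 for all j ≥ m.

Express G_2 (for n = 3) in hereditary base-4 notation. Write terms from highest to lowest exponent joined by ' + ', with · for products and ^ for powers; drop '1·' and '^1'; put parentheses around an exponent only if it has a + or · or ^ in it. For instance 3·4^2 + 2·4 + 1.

3

G_0=3  [base 2] 2 + 1  →[2↦3]→  3 + 1 = 4  −1 ⇒ G_1=3
G_1=3  [base 3] 3  →[3↦4]→  4 = 4  −1 ⇒ G_2=3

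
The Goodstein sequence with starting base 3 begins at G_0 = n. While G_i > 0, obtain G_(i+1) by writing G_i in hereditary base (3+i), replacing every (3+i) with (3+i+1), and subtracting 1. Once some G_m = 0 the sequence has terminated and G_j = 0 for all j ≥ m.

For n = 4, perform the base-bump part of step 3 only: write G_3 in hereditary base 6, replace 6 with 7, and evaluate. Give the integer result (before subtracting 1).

G_0=4  [base 3] 3 + 1  →[3↦4]→  4 + 1 = 5  −1 ⇒ G_1=4
G_1=4  [base 4] 4  →[4↦5]→  5 = 5  −1 ⇒ G_2=4
G_2=4  [base 5] 4  →[5↦6]→  4 = 4  −1 ⇒ G_3=3
G_3=3  [base 6] 3  →[6↦7]→  3 = 3  −1 ⇒ G_4=2

3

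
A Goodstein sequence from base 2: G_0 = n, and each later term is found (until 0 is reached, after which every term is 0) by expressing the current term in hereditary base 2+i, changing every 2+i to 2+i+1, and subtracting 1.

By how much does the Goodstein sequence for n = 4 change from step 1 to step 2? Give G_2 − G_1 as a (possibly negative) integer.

15

step 0: 4 = 2^2; sub 3 for 2: 3^3; = 27; G_1 = 27−1 = 26
step 1: 26 = 2·3^2 + 2·3 + 2; sub 4 for 3: 2·4^2 + 2·4 + 2; = 42; G_2 = 42−1 = 41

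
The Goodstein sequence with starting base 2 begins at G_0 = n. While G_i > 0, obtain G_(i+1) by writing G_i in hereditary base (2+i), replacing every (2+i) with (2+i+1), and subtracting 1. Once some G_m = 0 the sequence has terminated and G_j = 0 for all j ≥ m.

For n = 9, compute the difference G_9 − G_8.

[0] 9 ≡ 2^(2 + 1) + 1 (base 2). Lift 3: 82. −1: 81.
[1] 81 ≡ 3^(3 + 1) (base 3). Lift 4: 1024. −1: 1023.
[2] 1023 ≡ 3·4^4 + 3·4^3 + 3·4^2 + 3·4 + 3 (base 4). Lift 5: 9843. −1: 9842.
[3] 9842 ≡ 3·5^5 + 3·5^3 + 3·5^2 + 3·5 + 2 (base 5). Lift 6: 140744. −1: 140743.
[4] 140743 ≡ 3·6^6 + 3·6^3 + 3·6^2 + 3·6 + 1 (base 6). Lift 7: 2471827. −1: 2471826.
[5] 2471826 ≡ 3·7^7 + 3·7^3 + 3·7^2 + 3·7 (base 7). Lift 8: 50333400. −1: 50333399.
[6] 50333399 ≡ 3·8^8 + 3·8^3 + 3·8^2 + 2·8 + 7 (base 8). Lift 9: 1162263922. −1: 1162263921.
[7] 1162263921 ≡ 3·9^9 + 3·9^3 + 3·9^2 + 2·9 + 6 (base 9). Lift 10: 30000003326. −1: 30000003325.
[8] 30000003325 ≡ 3·10^10 + 3·10^3 + 3·10^2 + 2·10 + 5 (base 10). Lift 11: 855935016216. −1: 855935016215.

825935012890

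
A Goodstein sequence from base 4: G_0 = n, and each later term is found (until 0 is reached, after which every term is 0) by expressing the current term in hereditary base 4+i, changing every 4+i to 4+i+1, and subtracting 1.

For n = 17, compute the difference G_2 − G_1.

base 4: 17 = 4^2 + 1; at 5: 5^2 + 1 = 26; next = 25
base 5: 25 = 5^2; at 6: 6^2 = 36; next = 35

10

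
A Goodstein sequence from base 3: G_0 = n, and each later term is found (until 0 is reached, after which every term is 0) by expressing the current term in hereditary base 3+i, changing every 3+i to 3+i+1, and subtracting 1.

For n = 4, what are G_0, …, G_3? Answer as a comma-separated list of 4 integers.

G_0=4  [base 3] 3 + 1  →[3↦4]→  4 + 1 = 5  −1 ⇒ G_1=4
G_1=4  [base 4] 4  →[4↦5]→  5 = 5  −1 ⇒ G_2=4
G_2=4  [base 5] 4  →[5↦6]→  4 = 4  −1 ⇒ G_3=3

4, 4, 4, 3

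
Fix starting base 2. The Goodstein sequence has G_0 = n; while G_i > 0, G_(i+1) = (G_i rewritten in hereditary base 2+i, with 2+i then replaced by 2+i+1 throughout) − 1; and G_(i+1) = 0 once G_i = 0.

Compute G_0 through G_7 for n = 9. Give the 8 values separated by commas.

(0) 9|_2 = 2^(2 + 1) + 1 ↦ 3^(3 + 1) + 1|_3 = 82 ⇒ 81
(1) 81|_3 = 3^(3 + 1) ↦ 4^(4 + 1)|_4 = 1024 ⇒ 1023
(2) 1023|_4 = 3·4^4 + 3·4^3 + 3·4^2 + 3·4 + 3 ↦ 3·5^5 + 3·5^3 + 3·5^2 + 3·5 + 3|_5 = 9843 ⇒ 9842
(3) 9842|_5 = 3·5^5 + 3·5^3 + 3·5^2 + 3·5 + 2 ↦ 3·6^6 + 3·6^3 + 3·6^2 + 3·6 + 2|_6 = 140744 ⇒ 140743
(4) 140743|_6 = 3·6^6 + 3·6^3 + 3·6^2 + 3·6 + 1 ↦ 3·7^7 + 3·7^3 + 3·7^2 + 3·7 + 1|_7 = 2471827 ⇒ 2471826
(5) 2471826|_7 = 3·7^7 + 3·7^3 + 3·7^2 + 3·7 ↦ 3·8^8 + 3·8^3 + 3·8^2 + 3·8|_8 = 50333400 ⇒ 50333399
(6) 50333399|_8 = 3·8^8 + 3·8^3 + 3·8^2 + 2·8 + 7 ↦ 3·9^9 + 3·9^3 + 3·9^2 + 2·9 + 7|_9 = 1162263922 ⇒ 1162263921

9, 81, 1023, 9842, 140743, 2471826, 50333399, 1162263921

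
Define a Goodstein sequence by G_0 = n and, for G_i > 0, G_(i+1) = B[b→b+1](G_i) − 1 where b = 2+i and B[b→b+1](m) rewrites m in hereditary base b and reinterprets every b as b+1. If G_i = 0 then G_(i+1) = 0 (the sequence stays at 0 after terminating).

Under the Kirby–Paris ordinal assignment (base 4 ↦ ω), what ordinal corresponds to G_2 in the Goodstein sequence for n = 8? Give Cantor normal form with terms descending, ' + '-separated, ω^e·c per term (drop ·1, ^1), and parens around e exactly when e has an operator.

ω^ω·2 + ω^2·2 + ω·2 + 1

G_0 = 8. HB_2(8) = 2^(2 + 1). Bump = 81. G_1 = 80.
G_1 = 80. HB_3(80) = 2·3^3 + 2·3^2 + 2·3 + 2. Bump = 554. G_2 = 553.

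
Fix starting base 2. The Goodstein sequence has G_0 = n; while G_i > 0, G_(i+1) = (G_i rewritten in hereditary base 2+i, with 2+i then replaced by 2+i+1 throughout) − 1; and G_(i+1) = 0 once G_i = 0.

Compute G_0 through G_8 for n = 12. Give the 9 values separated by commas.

12, 107, 1065, 15685, 280019, 5764910, 134217867, 3486784574, 100000000211

i=0: 12 = 2^(2 + 1) + 2^2 (b=2); 2→3: 3^(3 + 1) + 3^3 = 108; 108−1 = 107
i=1: 107 = 3^(3 + 1) + 2·3^2 + 2·3 + 2 (b=3); 3→4: 4^(4 + 1) + 2·4^2 + 2·4 + 2 = 1066; 1066−1 = 1065
i=2: 1065 = 4^(4 + 1) + 2·4^2 + 2·4 + 1 (b=4); 4→5: 5^(5 + 1) + 2·5^2 + 2·5 + 1 = 15686; 15686−1 = 15685
i=3: 15685 = 5^(5 + 1) + 2·5^2 + 2·5 (b=5); 5→6: 6^(6 + 1) + 2·6^2 + 2·6 = 280020; 280020−1 = 280019
i=4: 280019 = 6^(6 + 1) + 2·6^2 + 6 + 5 (b=6); 6→7: 7^(7 + 1) + 2·7^2 + 7 + 5 = 5764911; 5764911−1 = 5764910
i=5: 5764910 = 7^(7 + 1) + 2·7^2 + 7 + 4 (b=7); 7→8: 8^(8 + 1) + 2·8^2 + 8 + 4 = 134217868; 134217868−1 = 134217867
i=6: 134217867 = 8^(8 + 1) + 2·8^2 + 8 + 3 (b=8); 8→9: 9^(9 + 1) + 2·9^2 + 9 + 3 = 3486784575; 3486784575−1 = 3486784574
i=7: 3486784574 = 9^(9 + 1) + 2·9^2 + 9 + 2 (b=9); 9→10: 10^(10 + 1) + 2·10^2 + 10 + 2 = 100000000212; 100000000212−1 = 100000000211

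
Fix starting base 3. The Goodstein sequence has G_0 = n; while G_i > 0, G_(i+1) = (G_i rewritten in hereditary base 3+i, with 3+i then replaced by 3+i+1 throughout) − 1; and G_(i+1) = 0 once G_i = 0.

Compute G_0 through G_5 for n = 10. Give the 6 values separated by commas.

base 3: 10 = 3^2 + 1; at 4: 4^2 + 1 = 17; next = 16
base 4: 16 = 4^2; at 5: 5^2 = 25; next = 24
base 5: 24 = 4·5 + 4; at 6: 4·6 + 4 = 28; next = 27
base 6: 27 = 4·6 + 3; at 7: 4·7 + 3 = 31; next = 30
base 7: 30 = 4·7 + 2; at 8: 4·8 + 2 = 34; next = 33

10, 16, 24, 27, 30, 33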